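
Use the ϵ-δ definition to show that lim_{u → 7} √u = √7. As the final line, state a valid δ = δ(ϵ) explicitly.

Let ϵ > 0 be given. We want δ > 0 such that 0 < |u − 7| < δ implies |√u − √7| < ϵ.
Multiplying by the conjugate, |√u − √7| = |u − 7|/(√u + √7).
Restrict δ ≤ 7 so that |u − 7| < 7 forces u > 0, and then √u + √7 > √7.
Hence |√u − √7| < |u − 7|/√7, which is < ϵ once |u − 7| < √7·ϵ.
Take δ = min(7, √7·ϵ). If 0 < |u − 7| < δ then u > 0 and |√u − √7| < |u − 7|/√7 < ϵ.

δ = min(7, √7·ϵ)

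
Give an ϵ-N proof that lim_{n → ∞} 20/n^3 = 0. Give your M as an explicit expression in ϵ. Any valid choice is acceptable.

M = (20/ϵ)^{1/3}

Let ϵ > 0. For n ≥ 1, |20/n^3 − 0| = 20/n^3.
20/n^3 < ϵ ⇔ n^3 > 20/ϵ ⇔ n > (20/ϵ)^{1/3}.
Take M = (20/ϵ)^{1/3}. Then n > M implies 20/n^3 < ϵ.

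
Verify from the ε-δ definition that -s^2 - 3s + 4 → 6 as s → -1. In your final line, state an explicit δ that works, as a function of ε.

δ = min(1, ε/4)

Suppose ε > 0. We want δ > 0 such that 0 < |s + 1| < δ implies |(-s^2 - 3s + 4) − 6| < ε.
(-s^2 - 3s + 4) − 6 = -s^2 - 3s - 2 = (s + 1)(-s - 2).
So |(-s^2 - 3s + 4) − 6| = |s + 1|·|-s - 2|.
Require δ ≤ 1. Then |s + 1| < 1 gives |s| < 2, and by the triangle inequality |-s - 2| ≤ 2 + 2 = 4.
Hence |(-s^2 - 3s + 4) − 6| ≤ 4|s + 1| < ε provided |s + 1| < ε/4.
Take δ = min(1, ε/4). Then 0 < |s + 1| < δ gives both |s + 1| < 1 and |s + 1| < ε/4, so |(-s^2 - 3s + 4) − 6| < ε.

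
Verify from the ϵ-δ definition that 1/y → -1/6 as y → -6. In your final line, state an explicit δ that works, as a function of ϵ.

δ = min(3, 18ϵ)

Suppose ϵ > 0. We seek δ > 0 such that 0 < |y + 6| < δ implies |1/y + 1/6| < ϵ.
|1/y + 1/6| = |-6 − y|/(6·|y|) = |y + 6|/(6|y|).
Require δ ≤ 3 so that |y| > 6 − 3 = 3, hence 6|y| > 18.
Then |1/y + 1/6| < |y + 6|/18, which is < ϵ when |y + 6| < 18ϵ.
Take δ = min(3, 18ϵ). Then 0 < |y + 6| < δ gives both |y + 6| < 3 and |y + 6| < 18ϵ, so |1/y + 1/6| < ϵ.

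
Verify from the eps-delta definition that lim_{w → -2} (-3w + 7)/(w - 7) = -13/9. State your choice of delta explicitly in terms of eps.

delta = min(9/2, (81/28)eps)

Fix eps > 0. We want delta > 0 with 0 < |w + 2| < delta ⇒ |(-3w + 7)/(w - 7) + 13/9| < eps.
Combining over a common denominator, (-3w + 7)/(w - 7) + 13/9 = [(-3w + 7)·(-9) − 13·(w - 7)] / [(-9)·(w - 7)] = 14(w + 2) / ((-9)(w - 7)).
So |(-3w + 7)/(w - 7) + 13/9| = 14|w + 2| / (9·|w − 7|).
Require delta ≤ 9/2, so |w − 7| ≥ |-9| − |w + 2| > 9 − 9/2 = 9/2.
Hence |(-3w + 7)/(w - 7) + 13/9| < 14|w + 2|/(9·(9/2)) = (28/81)|w + 2|, which is < eps once |w + 2| < (81/28)eps.
Take delta = min(9/2, (81/28)eps). Then 0 < |w + 2| < delta forces both bounds, so |(-3w + 7)/(w - 7) + 13/9| < eps.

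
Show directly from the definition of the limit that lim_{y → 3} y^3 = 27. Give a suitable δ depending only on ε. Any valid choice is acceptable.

Fix ε > 0. We seek δ > 0 with 0 < |y − 3| < δ ⇒ |y^3 − 27| < ε.
Factor: y^3 − 27 = (y − 3)(y^2 + 3y + 9), so |y^3 − 27| = |y − 3|·|y^2 + 3y + 9|.
Impose δ ≤ 1 so that |y| < 4; then |y^2 + 3y + 9| ≤ 37.
Hence |y^3 − 27| ≤ 37|y − 3|, which is < ε once |y − 3| < ε/37.
Take δ = min(1, ε/37). If 0 < |y − 3| < δ then both bounds hold and |y^3 − 27| ≤ 37|y − 3| < 37·(ε/37) = ε.

δ = min(1, ε/37)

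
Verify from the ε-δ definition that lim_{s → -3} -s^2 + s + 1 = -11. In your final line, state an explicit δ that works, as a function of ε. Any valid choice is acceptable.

Let ε > 0. We want δ > 0 such that 0 < |s + 3| < δ implies |(-s^2 + s + 1) + 11| < ε.
(-s^2 + s + 1) + 11 = -s^2 + s + 12 = (s + 3)(-s + 4).
So |(-s^2 + s + 1) + 11| = |s + 3|·|-s + 4|.
Require δ ≤ 2. Then |s + 3| < 2 gives |s| < 5, and by the triangle inequality |-s + 4| ≤ 5 + 4 = 9.
Hence |(-s^2 + s + 1) + 11| ≤ 9|s + 3| < ε provided |s + 3| < ε/9.
Take δ = min(2, ε/9). Then 0 < |s + 3| < δ gives both |s + 3| < 2 and |s + 3| < ε/9, so |(-s^2 + s + 1) + 11| < ε.

δ = min(2, ε/9)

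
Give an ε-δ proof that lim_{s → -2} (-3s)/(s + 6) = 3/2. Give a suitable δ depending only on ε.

Let ε > 0. We want δ > 0 with 0 < |s + 2| < δ ⇒ |(-3s)/(s + 6) − (3/2)| < ε.
Combining over a common denominator, (-3s)/(s + 6) − (3/2) = [(-3s)·4 − 6·(s + 6)] / [4·(s + 6)] = -18(s + 2) / (4(s + 6)).
So |(-3s)/(s + 6) − (3/2)| = 18|s + 2| / (4·|s + 6|).
Require δ ≤ 2, so |s + 6| ≥ |4| − |s + 2| > 4 − 2 = 2.
Hence |(-3s)/(s + 6) − (3/2)| < 18|s + 2|/(4·2) = (9/4)|s + 2|, which is < ε once |s + 2| < (4/9)ε.
Take δ = min(2, (4/9)ε). Then 0 < |s + 2| < δ forces both bounds, so |(-3s)/(s + 6) − (3/2)| < ε.

δ = min(2, (4/9)ε)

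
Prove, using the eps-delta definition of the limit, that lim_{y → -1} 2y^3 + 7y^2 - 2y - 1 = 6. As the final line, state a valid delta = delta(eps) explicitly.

delta = min(1, eps/25)

Fix eps > 0. We want delta > 0 such that 0 < |y + 1| < delta implies |(2y^3 + 7y^2 - 2y - 1) − 6| < eps.
(2y^3 + 7y^2 - 2y - 1) − 6 = 2y^3 + 7y^2 - 2y - 7 = (y + 1)(2y^2 + 5y - 7).
So |(2y^3 + 7y^2 - 2y - 1) − 6| = |y + 1|·|2y^2 + 5y - 7|.
Require delta ≤ 1. Then |y + 1| < 1 gives |y| < 2, and by the triangle inequality |2y^2 + 5y - 7| ≤ 2·2^2 + 5·2 + 7 = 25.
Hence |(2y^3 + 7y^2 - 2y - 1) − 6| ≤ 25|y + 1| < eps provided |y + 1| < eps/25.
Choosing delta = min(1, eps/25) ensures both conditions, hence |(2y^3 + 7y^2 - 2y - 1) − 6| < eps.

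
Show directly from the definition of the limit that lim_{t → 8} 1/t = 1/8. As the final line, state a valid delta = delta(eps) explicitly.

Fix eps > 0. We seek delta > 0 such that 0 < |t − 8| < delta implies |1/t − (1/8)| < eps.
|1/t − (1/8)| = |8 − t|/(8·|t|) = |t − 8|/(8|t|).
Require delta ≤ 4 so that |t| > 8 − 4 = 4, hence 8|t| > 32.
Then |1/t − (1/8)| < |t − 8|/32, which is < eps when |t − 8| < 32eps.
Take delta = min(4, 32eps). Then 0 < |t − 8| < delta gives both |t − 8| < 4 and |t − 8| < 32eps, so |1/t − (1/8)| < eps.

delta = min(4, 32eps)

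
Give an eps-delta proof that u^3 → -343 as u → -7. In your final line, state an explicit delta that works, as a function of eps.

Suppose eps > 0. We seek delta > 0 with 0 < |u + 7| < delta ⇒ |u^3 + 343| < eps.
Factor: u^3 + 343 = (u + 7)(u^2 - 7u + 49), so |u^3 + 343| = |u + 7|·|u^2 - 7u + 49|.
Impose delta ≤ 2 so that |u| < 9; then |u^2 - 7u + 49| ≤ 193.
Hence |u^3 + 343| ≤ 193|u + 7|, which is < eps once |u + 7| < eps/193.
Take delta = min(2, eps/193). If 0 < |u + 7| < delta then both bounds hold and |u^3 + 343| ≤ 193|u + 7| < 193·(eps/193) = eps.

delta = min(2, eps/193)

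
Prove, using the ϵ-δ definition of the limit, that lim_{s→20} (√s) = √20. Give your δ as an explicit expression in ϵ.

Suppose ϵ > 0. We want δ > 0 such that 0 < |s − 20| < δ implies |√s − √20| < ϵ.
Rationalise: √s − √20 = (s − 20)/(√s + √20), so |√s − √20| = |s − 20|/(√s + √20).
Restrict δ ≤ 20 so that |s − 20| < 20 forces s > 0, and then √s + √20 > √20.
Hence |√s − √20| < |s − 20|/√20, which is < ϵ once |s − 20| < √20·ϵ.
Take δ = min(20, √20·ϵ). If 0 < |s − 20| < δ then s > 0 and |√s − √20| < |s − 20|/√20 < ϵ.

δ = min(20, √20·ϵ)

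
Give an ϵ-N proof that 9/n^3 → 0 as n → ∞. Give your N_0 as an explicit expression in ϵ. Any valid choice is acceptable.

N_0 = (9/ϵ)^{1/3}

Suppose ϵ > 0. For n ≥ 1, |9/n^3 − 0| = 9/n^3.
9/n^3 < ϵ ⇔ n^3 > 9/ϵ ⇔ n > (9/ϵ)^{1/3}.
Take N_0 = (9/ϵ)^{1/3}. Then n > N_0 implies 9/n^3 < ϵ.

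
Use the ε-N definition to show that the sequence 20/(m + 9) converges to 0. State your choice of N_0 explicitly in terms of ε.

Let ε > 0. For m ≥ 1, |20/(m + 9) − 0| = 20/(m + 9) ≤ 20/m.
We need 20/m < ε, i.e. m > 20/ε.
Take N_0 = 20/ε. If m > N_0 then |20/(m + 9)| ≤ 20/m < ε.

N_0 = 20/ε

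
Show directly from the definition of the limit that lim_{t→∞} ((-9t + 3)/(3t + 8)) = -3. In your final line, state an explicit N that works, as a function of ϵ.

N = 9/ϵ

Let ϵ > 0. We seek N > 0 such that t > N implies |(-9t + 3)/(3t + 8) + 3| < ϵ.
(-9t + 3)/(3t + 8) + 3 = (3(-9t + 3) − (-9)(3t + 8)) / (3(3t + 8)) = 81/(3(3t + 8)).
For t > 0 we have 3t + 8 > 3t, so |(-9t + 3)/(3t + 8) + 3| = 81/(3(3t + 8)) < 81/(3·3t) = 9/t.
Thus |(-9t + 3)/(3t + 8) + 3| < ϵ whenever t > 9/ϵ.
Take N = 9/ϵ. If t > N then |(-9t + 3)/(3t + 8) + 3| < 9/t < ϵ.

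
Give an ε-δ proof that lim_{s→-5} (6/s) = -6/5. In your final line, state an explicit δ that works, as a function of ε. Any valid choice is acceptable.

δ = min(5/2, (25/12)ε)

Suppose ε > 0. We seek δ > 0 such that 0 < |s + 5| < δ implies |6/s + 6/5| < ε.
|6/s + 6/5| = 6·|-5 − s|/(5·|s|) = 6|s + 5|/(5|s|).
Restrict δ ≤ 5/2. Then |s + 5| < 5/2 gives |s| > 5/2, so 5|s| > 25/2.
Then |6/s + 6/5| < 6|s + 5|/(25/2), which is < ε when |s + 5| < (25/12)ε.
Take δ = min(5/2, (25/12)ε). Then 0 < |s + 5| < δ gives both |s + 5| < 5/2 and |s + 5| < (25/12)ε, so |6/s + 6/5| < ε.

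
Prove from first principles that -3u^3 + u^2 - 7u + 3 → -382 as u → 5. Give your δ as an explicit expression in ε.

δ = min(2, ε/322)

Fix ε > 0. We want δ > 0 such that 0 < |u − 5| < δ implies |(-3u^3 + u^2 - 7u + 3) + 382| < ε.
(-3u^3 + u^2 - 7u + 3) + 382 = -3u^3 + u^2 - 7u + 385 = (u − 5)(-3u^2 - 14u - 77).
So |(-3u^3 + u^2 - 7u + 3) + 382| = |u − 5|·|-3u^2 - 14u - 77|.
Assume first that |u − 5| < 2, so |u| < 7. Then |-3u^2 - 14u - 77| ≤ 3·7^2 + 14·7 + 77 = 322.
Hence |(-3u^3 + u^2 - 7u + 3) + 382| ≤ 322|u − 5| < ε provided |u − 5| < ε/322.
Take δ = min(2, ε/322). Then 0 < |u − 5| < δ gives both |u − 5| < 2 and |u − 5| < ε/322, so |(-3u^3 + u^2 - 7u + 3) + 382| < ε.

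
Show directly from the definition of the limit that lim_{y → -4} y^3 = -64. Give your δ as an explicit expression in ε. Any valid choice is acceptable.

δ = min(1, ε/61)

Let ε > 0. We seek δ > 0 with 0 < |y + 4| < δ ⇒ |y^3 + 64| < ε.
Factor: y^3 + 64 = (y + 4)(y^2 - 4y + 16), so |y^3 + 64| = |y + 4|·|y^2 - 4y + 16|.
Impose δ ≤ 1 so that |y| < 5; then |y^2 - 4y + 16| ≤ 61.
Hence |y^3 + 64| ≤ 61|y + 4|, which is < ε once |y + 4| < ε/61.
Take δ = min(1, ε/61). If 0 < |y + 4| < δ then both bounds hold and |y^3 + 64| ≤ 61|y + 4| < 61·(ε/61) = ε.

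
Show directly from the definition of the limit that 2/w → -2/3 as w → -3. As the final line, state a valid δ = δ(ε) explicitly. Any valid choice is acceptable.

δ = min(3/2, (9/4)ε)

Let ε > 0. We seek δ > 0 such that 0 < |w + 3| < δ implies |2/w + 2/3| < ε.
|2/w + 2/3| = 2·|-3 − w|/(3·|w|) = 2|w + 3|/(3|w|).
Restrict δ ≤ 3/2. Then |w + 3| < 3/2 gives |w| > 3/2, so 3|w| > 9/2.
Then |2/w + 2/3| < 2|w + 3|/(9/2), which is < ε when |w + 3| < (9/4)ε.
Take δ = min(3/2, (9/4)ε). Then 0 < |w + 3| < δ gives both |w + 3| < 3/2 and |w + 3| < (9/4)ε, so |2/w + 2/3| < ε.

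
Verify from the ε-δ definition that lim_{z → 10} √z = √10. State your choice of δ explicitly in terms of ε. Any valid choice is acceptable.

Let ε > 0 be given. We want δ > 0 such that 0 < |z − 10| < δ implies |√z − √10| < ε.
Rationalise: √z − √10 = (z − 10)/(√z + √10), so |√z − √10| = |z − 10|/(√z + √10).
Restrict δ ≤ 10 so that |z − 10| < 10 forces z > 0, and then √z + √10 > √10.
Hence |√z − √10| < |z − 10|/√10, which is < ε once |z − 10| < √10·ε.
Take δ = min(10, √10·ε). If 0 < |z − 10| < δ then z > 0 and |√z − √10| < |z − 10|/√10 < ε.

δ = min(10, √10·ε)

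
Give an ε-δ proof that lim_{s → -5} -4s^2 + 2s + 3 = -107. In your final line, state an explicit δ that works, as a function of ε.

δ = min(1, ε/46)

Fix ε > 0. We want δ > 0 such that 0 < |s + 5| < δ implies |(-4s^2 + 2s + 3) + 107| < ε.
(-4s^2 + 2s + 3) + 107 = -4s^2 + 2s + 110 = (s + 5)(-4s + 22).
So |(-4s^2 + 2s + 3) + 107| = |s + 5|·|-4s + 22|.
Assume first that |s + 5| < 1, so |s| < 6. Then |-4s + 22| ≤ 4·6 + 22 = 46.
Hence |(-4s^2 + 2s + 3) + 107| ≤ 46|s + 5| < ε provided |s + 5| < ε/46.
Take δ = min(1, ε/46). Then 0 < |s + 5| < δ gives both |s + 5| < 1 and |s + 5| < ε/46, so |(-4s^2 + 2s + 3) + 107| < ε.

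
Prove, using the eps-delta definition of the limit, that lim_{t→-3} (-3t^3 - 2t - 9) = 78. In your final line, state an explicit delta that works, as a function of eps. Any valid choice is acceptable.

delta = min(2, eps/149)

Fix eps > 0. We want delta > 0 such that 0 < |t + 3| < delta implies |(-3t^3 - 2t - 9) − 78| < eps.
(-3t^3 - 2t - 9) − 78 = -3t^3 - 2t - 87 = (t + 3)(-3t^2 + 9t - 29).
So |(-3t^3 - 2t - 9) − 78| = |t + 3|·|-3t^2 + 9t - 29|.
Require delta ≤ 2. Then |t + 3| < 2 gives |t| < 5, and by the triangle inequality |-3t^2 + 9t - 29| ≤ 3·5^2 + 9·5 + 29 = 149.
Hence |(-3t^3 - 2t - 9) − 78| ≤ 149|t + 3| < eps provided |t + 3| < eps/149.
Take delta = min(2, eps/149). Then 0 < |t + 3| < delta gives both |t + 3| < 2 and |t + 3| < eps/149, so |(-3t^3 - 2t - 9) − 78| < eps.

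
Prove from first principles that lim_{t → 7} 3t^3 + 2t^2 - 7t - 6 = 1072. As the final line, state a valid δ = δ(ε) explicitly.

Suppose ε > 0. We want δ > 0 such that 0 < |t − 7| < δ implies |(3t^3 + 2t^2 - 7t - 6) − 1072| < ε.
(3t^3 + 2t^2 - 7t - 6) − 1072 = 3t^3 + 2t^2 - 7t - 1078 = (t − 7)(3t^2 + 23t + 154).
So |(3t^3 + 2t^2 - 7t - 6) − 1072| = |t − 7|·|3t^2 + 23t + 154|.
Assume first that |t − 7| < 1, so |t| < 8. Then |3t^2 + 23t + 154| ≤ 3·8^2 + 23·8 + 154 = 530.
Hence |(3t^3 + 2t^2 - 7t - 6) − 1072| ≤ 530|t − 7| < ε provided |t − 7| < ε/530.
Take δ = min(1, ε/530). Then 0 < |t − 7| < δ gives both |t − 7| < 1 and |t − 7| < ε/530, so |(3t^3 + 2t^2 - 7t - 6) − 1072| < ε.

δ = min(1, ε/530)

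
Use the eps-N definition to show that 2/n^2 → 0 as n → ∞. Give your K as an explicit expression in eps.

K = (2/eps)^{1/2}

Let eps > 0. For n ≥ 1, |2/n^2 − 0| = 2/n^2.
2/n^2 < eps ⇔ n^2 > 2/eps ⇔ n > (2/eps)^{1/2}.
Take K = (2/eps)^{1/2}. Then n > K implies 2/n^2 < eps.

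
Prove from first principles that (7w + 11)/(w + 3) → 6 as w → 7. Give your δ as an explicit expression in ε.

δ = min(5, 5ε)

Fix ε > 0. We want δ > 0 with 0 < |w − 7| < δ ⇒ |(7w + 11)/(w + 3) − 6| < ε.
Combining over a common denominator, (7w + 11)/(w + 3) − 6 = [(7w + 11)·10 − 60·(w + 3)] / [10·(w + 3)] = 10(w − 7) / (10(w + 3)).
So |(7w + 11)/(w + 3) − 6| = 10|w − 7| / (10·|w + 3|).
Restrict δ ≤ 5. Then |w − 7| < 5 gives |w + 3| = |(w − 7) + 10| ≥ 10 − 5 = 5.
Hence |(7w + 11)/(w + 3) − 6| < 10|w − 7|/(10·5) = (1/5)|w − 7|, which is < ε once |w − 7| < 5ε.
Take δ = min(5, 5ε). Then 0 < |w − 7| < δ forces both bounds, so |(7w + 11)/(w + 3) − 6| < ε.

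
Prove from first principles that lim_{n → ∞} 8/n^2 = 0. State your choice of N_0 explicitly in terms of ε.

N_0 = (8/ε)^{1/2}

Let ε > 0. For n ≥ 1, |8/n^2 − 0| = 8/n^2.
8/n^2 < ε ⇔ n^2 > 8/ε ⇔ n > (8/ε)^{1/2}.
Take N_0 = (8/ε)^{1/2}. Then n > N_0 implies 8/n^2 < ε.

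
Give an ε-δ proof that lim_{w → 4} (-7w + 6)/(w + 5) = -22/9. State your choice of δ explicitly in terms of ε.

δ = min(9/2, (81/82)ε)

Fix ε > 0. We want δ > 0 with 0 < |w − 4| < δ ⇒ |(-7w + 6)/(w + 5) + 22/9| < ε.
Combining over a common denominator, (-7w + 6)/(w + 5) + 22/9 = [(-7w + 6)·9 − (-22)·(w + 5)] / [9·(w + 5)] = -41(w − 4) / (9(w + 5)).
So |(-7w + 6)/(w + 5) + 22/9| = 41|w − 4| / (9·|w + 5|).
Restrict δ ≤ 9/2. Then |w − 4| < 9/2 gives |w + 5| = |(w − 4) + 9| ≥ 9 − 9/2 = 9/2.
Hence |(-7w + 6)/(w + 5) + 22/9| < 41|w − 4|/(9·(9/2)) = (82/81)|w − 4|, which is < ε once |w − 4| < (81/82)ε.
Take δ = min(9/2, (81/82)ε). Then 0 < |w − 4| < δ forces both bounds, so |(-7w + 6)/(w + 5) + 22/9| < ε.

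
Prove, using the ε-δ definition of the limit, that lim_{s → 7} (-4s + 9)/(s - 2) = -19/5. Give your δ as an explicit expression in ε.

Suppose ε > 0. We want δ > 0 with 0 < |s − 7| < δ ⇒ |(-4s + 9)/(s - 2) + 19/5| < ε.
Combining over a common denominator, (-4s + 9)/(s - 2) + 19/5 = [(-4s + 9)·5 − (-19)·(s - 2)] / [5·(s - 2)] = -1(s − 7) / (5(s - 2)).
So |(-4s + 9)/(s - 2) + 19/5| = |s − 7| / (5·|s − 2|).
Require δ ≤ 5/2, so |s − 2| ≥ |5| − |s − 7| > 5 − 5/2 = 5/2.
Hence |(-4s + 9)/(s - 2) + 19/5| < |s − 7|/(5·(5/2)) = (2/25)|s − 7|, which is < ε once |s − 7| < (25/2)ε.
Take δ = min(5/2, (25/2)ε). Then 0 < |s − 7| < δ forces both bounds, so |(-4s + 9)/(s - 2) + 19/5| < ε.

δ = min(5/2, (25/2)ε)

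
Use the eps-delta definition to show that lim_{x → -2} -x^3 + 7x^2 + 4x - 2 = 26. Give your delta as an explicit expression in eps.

delta = min(1, eps/50)

Let eps > 0 be given. We want delta > 0 such that 0 < |x + 2| < delta implies |(-x^3 + 7x^2 + 4x - 2) − 26| < eps.
(-x^3 + 7x^2 + 4x - 2) − 26 = -x^3 + 7x^2 + 4x - 28 = (x + 2)(-x^2 + 9x - 14).
So |(-x^3 + 7x^2 + 4x - 2) − 26| = |x + 2|·|-x^2 + 9x - 14|.
Require delta ≤ 1. Then |x + 2| < 1 gives |x| < 3, and by the triangle inequality |-x^2 + 9x - 14| ≤ 3^2 + 9·3 + 14 = 50.
Hence |(-x^3 + 7x^2 + 4x - 2) − 26| ≤ 50|x + 2| < eps provided |x + 2| < eps/50.
Take delta = min(1, eps/50). Then 0 < |x + 2| < delta gives both |x + 2| < 1 and |x + 2| < eps/50, so |(-x^3 + 7x^2 + 4x - 2) − 26| < eps.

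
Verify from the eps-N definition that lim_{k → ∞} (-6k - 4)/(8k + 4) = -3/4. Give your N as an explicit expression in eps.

N = (1/8)/eps

Let eps > 0 be given. For k ≥ 1, |(-6k - 4)/(8k + 4) + 3/4| = |-8|/(8(8k + 4)) = 8/(8(8k + 4)).
Since 8k + 4 ≥ 8k for k ≥ 1, this is ≤ 8/(8·8k) = (1/8)/k.
So |(-6k - 4)/(8k + 4) + 3/4| < eps whenever k > (1/8)/eps.
Take N = (1/8)/eps. If k > N then |(-6k - 4)/(8k + 4) + 3/4| ≤ (1/8)/k < eps.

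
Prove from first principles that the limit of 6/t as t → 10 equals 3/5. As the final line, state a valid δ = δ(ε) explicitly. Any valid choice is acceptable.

δ = min(5, (25/3)ε)

Fix ε > 0. We seek δ > 0 such that 0 < |t − 10| < δ implies |6/t − (3/5)| < ε.
|6/t − (3/5)| = 6·|10 − t|/(10·|t|) = 6|t − 10|/(10|t|).
Restrict δ ≤ 5. Then |t − 10| < 5 gives |t| > 5, so 10|t| > 50.
Then |6/t − (3/5)| < 6|t − 10|/50, which is < ε when |t − 10| < (25/3)ε.
Take δ = min(5, (25/3)ε). Then 0 < |t − 10| < δ gives both |t − 10| < 5 and |t − 10| < (25/3)ε, so |6/t − (3/5)| < ε.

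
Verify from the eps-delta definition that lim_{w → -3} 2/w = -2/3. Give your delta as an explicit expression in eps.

delta = min(3/2, (9/4)eps)

Let eps > 0. We seek delta > 0 such that 0 < |w + 3| < delta implies |2/w + 2/3| < eps.
|2/w + 2/3| = 2·|-3 − w|/(3·|w|) = 2|w + 3|/(3|w|).
Require delta ≤ 3/2 so that |w| > 3 − 3/2 = 3/2, hence 3|w| > 9/2.
Then |2/w + 2/3| < 2|w + 3|/(9/2), which is < eps when |w + 3| < (9/4)eps.
Take delta = min(3/2, (9/4)eps). Then 0 < |w + 3| < delta gives both |w + 3| < 3/2 and |w + 3| < (9/4)eps, so |2/w + 2/3| < eps.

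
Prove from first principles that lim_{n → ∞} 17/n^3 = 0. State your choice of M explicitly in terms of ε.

Fix ε > 0. For n ≥ 1, |17/n^3 − 0| = 17/n^3.
17/n^3 < ε ⇔ n^3 > 17/ε ⇔ n > (17/ε)^{1/3}.
Take M = (17/ε)^{1/3}. Then n > M implies 17/n^3 < ε.

M = (17/ε)^{1/3}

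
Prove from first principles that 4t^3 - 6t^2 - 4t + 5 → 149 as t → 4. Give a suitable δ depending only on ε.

Let ε > 0. We want δ > 0 such that 0 < |t − 4| < δ implies |(4t^3 - 6t^2 - 4t + 5) − 149| < ε.
(4t^3 - 6t^2 - 4t + 5) − 149 = 4t^3 - 6t^2 - 4t - 144 = (t − 4)(4t^2 + 10t + 36).
So |(4t^3 - 6t^2 - 4t + 5) − 149| = |t − 4|·|4t^2 + 10t + 36|.
Require δ ≤ 2. Then |t − 4| < 2 gives |t| < 6, and by the triangle inequality |4t^2 + 10t + 36| ≤ 4·6^2 + 10·6 + 36 = 240.
Hence |(4t^3 - 6t^2 - 4t + 5) − 149| ≤ 240|t − 4| < ε provided |t − 4| < ε/240.
Choosing δ = min(2, ε/240) ensures both conditions, hence |(4t^3 - 6t^2 - 4t + 5) − 149| < ε.

δ = min(2, ε/240)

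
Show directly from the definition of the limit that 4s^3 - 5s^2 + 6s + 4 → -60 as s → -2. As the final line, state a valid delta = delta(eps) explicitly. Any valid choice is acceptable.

delta = min(1, eps/107)

Suppose eps > 0. We want delta > 0 such that 0 < |s + 2| < delta implies |(4s^3 - 5s^2 + 6s + 4) + 60| < eps.
(4s^3 - 5s^2 + 6s + 4) + 60 = 4s^3 - 5s^2 + 6s + 64 = (s + 2)(4s^2 - 13s + 32).
So |(4s^3 - 5s^2 + 6s + 4) + 60| = |s + 2|·|4s^2 - 13s + 32|.
Require delta ≤ 1. Then |s + 2| < 1 gives |s| < 3, and by the triangle inequality |4s^2 - 13s + 32| ≤ 4·3^2 + 13·3 + 32 = 107.
Hence |(4s^3 - 5s^2 + 6s + 4) + 60| ≤ 107|s + 2| < eps provided |s + 2| < eps/107.
Choosing delta = min(1, eps/107) ensures both conditions, hence |(4s^3 - 5s^2 + 6s + 4) + 60| < eps.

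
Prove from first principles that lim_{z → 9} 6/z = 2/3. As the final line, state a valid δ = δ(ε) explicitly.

Fix ε > 0. We seek δ > 0 such that 0 < |z − 9| < δ implies |6/z − (2/3)| < ε.
|6/z − (2/3)| = 6·|9 − z|/(9·|z|) = 6|z − 9|/(9|z|).
Restrict δ ≤ 9/2. Then |z − 9| < 9/2 gives |z| > 9/2, so 9|z| > 81/2.
Then |6/z − (2/3)| < 6|z − 9|/(81/2), which is < ε when |z − 9| < (27/4)ε.
Take δ = min(9/2, (27/4)ε). Then 0 < |z − 9| < δ gives both |z − 9| < 9/2 and |z − 9| < (27/4)ε, so |6/z − (2/3)| < ε.

δ = min(9/2, (27/4)ε)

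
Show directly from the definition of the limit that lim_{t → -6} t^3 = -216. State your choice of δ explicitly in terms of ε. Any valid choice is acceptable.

Let ε > 0 be given. We seek δ > 0 with 0 < |t + 6| < δ ⇒ |t^3 + 216| < ε.
Factor: t^3 + 216 = (t + 6)(t^2 - 6t + 36), so |t^3 + 216| = |t + 6|·|t^2 - 6t + 36|.
Impose δ ≤ 2 so that |t| < 8; then |t^2 - 6t + 36| ≤ 148.
Hence |t^3 + 216| ≤ 148|t + 6|, which is < ε once |t + 6| < ε/148.
Take δ = min(2, ε/148). If 0 < |t + 6| < δ then both bounds hold and |t^3 + 216| ≤ 148|t + 6| < 148·(ε/148) = ε.

δ = min(2, ε/148)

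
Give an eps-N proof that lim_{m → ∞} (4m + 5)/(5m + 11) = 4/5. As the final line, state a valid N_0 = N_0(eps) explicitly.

N_0 = (19/25)/eps

Let eps > 0. For m ≥ 1, |(4m + 5)/(5m + 11) − (4/5)| = |-19|/(5(5m + 11)) = 19/(5(5m + 11)).
Since 5m + 11 ≥ 5m for m ≥ 1, this is ≤ 19/(5·5m) = (19/25)/m.
So |(4m + 5)/(5m + 11) − (4/5)| < eps whenever m > (19/25)/eps.
Take N_0 = (19/25)/eps. If m > N_0 then |(4m + 5)/(5m + 11) − (4/5)| ≤ (19/25)/m < eps.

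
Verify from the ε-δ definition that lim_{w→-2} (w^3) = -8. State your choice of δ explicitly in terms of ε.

δ = min(2, ε/28)

Let ε > 0. We seek δ > 0 with 0 < |w + 2| < δ ⇒ |w^3 + 8| < ε.
Factor: w^3 + 8 = (w + 2)(w^2 - 2w + 4), so |w^3 + 8| = |w + 2|·|w^2 - 2w + 4|.
Restrict δ ≤ 2. Then |w + 2| < 2 gives |w| < 4, so by the triangle inequality |w^2 - 2w + 4| ≤ 4^2 + 2·4 + 4 = 28.
Hence |w^3 + 8| ≤ 28|w + 2|, which is < ε once |w + 2| < ε/28.
Take δ = min(2, ε/28). If 0 < |w + 2| < δ then both bounds hold and |w^3 + 8| ≤ 28|w + 2| < 28·(ε/28) = ε.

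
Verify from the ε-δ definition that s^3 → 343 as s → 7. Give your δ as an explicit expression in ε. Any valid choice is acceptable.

δ = min(1, ε/169)

Let ε > 0. We seek δ > 0 with 0 < |s − 7| < δ ⇒ |s^3 − 343| < ε.
Factor: s^3 − 343 = (s − 7)(s^2 + 7s + 49), so |s^3 − 343| = |s − 7|·|s^2 + 7s + 49|.
Restrict δ ≤ 1. Then |s − 7| < 1 gives |s| < 8, so by the triangle inequality |s^2 + 7s + 49| ≤ 8^2 + 7·8 + 49 = 169.
Hence |s^3 − 343| ≤ 169|s − 7|, which is < ε once |s − 7| < ε/169.
Take δ = min(1, ε/169). If 0 < |s − 7| < δ then both bounds hold and |s^3 − 343| ≤ 169|s − 7| < 169·(ε/169) = ε.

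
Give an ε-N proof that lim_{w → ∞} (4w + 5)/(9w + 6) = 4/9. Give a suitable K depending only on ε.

Let ε > 0 be given. We seek K > 0 such that w > K implies |(4w + 5)/(9w + 6) − (4/9)| < ε.
(4w + 5)/(9w + 6) − (4/9) = (9(4w + 5) − 4(9w + 6)) / (9(9w + 6)) = 21/(9(9w + 6)).
For w > 0 we have 9w + 6 > 9w, so |(4w + 5)/(9w + 6) − (4/9)| = 21/(9(9w + 6)) < 21/(9·9w) = (7/27)/w.
Thus |(4w + 5)/(9w + 6) − (4/9)| < ε whenever w > (7/27)/ε.
Take K = (7/27)/ε. If w > K then |(4w + 5)/(9w + 6) − (4/9)| < (7/27)/w < ε.

K = (7/27)/ε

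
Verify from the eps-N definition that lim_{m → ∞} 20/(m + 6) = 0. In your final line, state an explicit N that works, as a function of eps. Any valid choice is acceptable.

N = 20/eps

Suppose eps > 0. For m ≥ 1, |20/(m + 6) − 0| = 20/(m + 6) ≤ 20/m.
We need 20/m < eps, i.e. m > 20/eps.
Take N = 20/eps. If m > N then |20/(m + 6)| ≤ 20/m < eps.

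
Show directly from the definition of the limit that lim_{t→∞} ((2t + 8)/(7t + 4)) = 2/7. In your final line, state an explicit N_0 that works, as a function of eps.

N_0 = (48/49)/eps

Fix eps > 0. We seek N_0 > 0 such that t > N_0 implies |(2t + 8)/(7t + 4) − (2/7)| < eps.
(2t + 8)/(7t + 4) − (2/7) = (7(2t + 8) − 2(7t + 4)) / (7(7t + 4)) = 48/(7(7t + 4)).
For t > 0 we have 7t + 4 > 7t, so |(2t + 8)/(7t + 4) − (2/7)| = 48/(7(7t + 4)) < 48/(7·7t) = (48/49)/t.
Thus |(2t + 8)/(7t + 4) − (2/7)| < eps whenever t > (48/49)/eps.
Take N_0 = (48/49)/eps. If t > N_0 then |(2t + 8)/(7t + 4) − (2/7)| < (48/49)/t < eps.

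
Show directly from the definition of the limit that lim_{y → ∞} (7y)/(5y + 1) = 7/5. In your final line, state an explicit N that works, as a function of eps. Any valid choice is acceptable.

N = (7/25)/eps

Suppose eps > 0. We seek N > 0 such that y > N implies |(7y)/(5y + 1) − (7/5)| < eps.
(7y)/(5y + 1) − (7/5) = (5(7y) − 7(5y + 1)) / (5(5y + 1)) = -7/(5(5y + 1)).
For y > 0 we have 5y + 1 > 5y, so |(7y)/(5y + 1) − (7/5)| = 7/(5(5y + 1)) < 7/(5·5y) = (7/25)/y.
Thus |(7y)/(5y + 1) − (7/5)| < eps whenever y > (7/25)/eps.
Take N = (7/25)/eps. If y > N then |(7y)/(5y + 1) − (7/5)| < (7/25)/y < eps.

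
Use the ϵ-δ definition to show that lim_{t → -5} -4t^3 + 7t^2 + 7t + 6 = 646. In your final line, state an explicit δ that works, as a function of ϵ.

Fix ϵ > 0. We want δ > 0 such that 0 < |t + 5| < δ implies |(-4t^3 + 7t^2 + 7t + 6) − 646| < ϵ.
(-4t^3 + 7t^2 + 7t + 6) − 646 = -4t^3 + 7t^2 + 7t - 640 = (t + 5)(-4t^2 + 27t - 128).
So |(-4t^3 + 7t^2 + 7t + 6) − 646| = |t + 5|·|-4t^2 + 27t - 128|.
Require δ ≤ 1. Then |t + 5| < 1 gives |t| < 6, and by the triangle inequality |-4t^2 + 27t - 128| ≤ 4·6^2 + 27·6 + 128 = 434.
Hence |(-4t^3 + 7t^2 + 7t + 6) − 646| ≤ 434|t + 5| < ϵ provided |t + 5| < ϵ/434.
Take δ = min(1, ϵ/434). Then 0 < |t + 5| < δ gives both |t + 5| < 1 and |t + 5| < ϵ/434, so |(-4t^3 + 7t^2 + 7t + 6) − 646| < ϵ.

δ = min(1, ϵ/434)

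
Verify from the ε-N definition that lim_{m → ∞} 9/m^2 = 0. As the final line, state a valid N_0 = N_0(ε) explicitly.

N_0 = (9/ε)^{1/2}

Fix ε > 0. For m ≥ 1, |9/m^2 − 0| = 9/m^2.
9/m^2 < ε ⇔ m^2 > 9/ε ⇔ m > (9/ε)^{1/2}.
Take N_0 = (9/ε)^{1/2}. Then m > N_0 implies 9/m^2 < ε.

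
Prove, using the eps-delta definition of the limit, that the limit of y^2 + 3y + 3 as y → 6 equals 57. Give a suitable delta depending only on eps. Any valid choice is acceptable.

Fix eps > 0. We want delta > 0 such that 0 < |y − 6| < delta implies |(y^2 + 3y + 3) − 57| < eps.
(y^2 + 3y + 3) − 57 = y^2 + 3y - 54 = (y − 6)(y + 9).
So |(y^2 + 3y + 3) − 57| = |y − 6|·|y + 9|.
Assume first that |y − 6| < 2, so |y| < 8. Then |y + 9| ≤ 8 + 9 = 17.
Hence |(y^2 + 3y + 3) − 57| ≤ 17|y − 6| < eps provided |y − 6| < eps/17.
Choosing delta = min(2, eps/17) ensures both conditions, hence |(y^2 + 3y + 3) − 57| < eps.

delta = min(2, eps/17)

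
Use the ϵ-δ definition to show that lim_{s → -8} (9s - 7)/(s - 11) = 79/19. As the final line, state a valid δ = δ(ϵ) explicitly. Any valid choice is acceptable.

δ = min(19/2, (361/184)ϵ)

Let ϵ > 0. We want δ > 0 with 0 < |s + 8| < δ ⇒ |(9s - 7)/(s - 11) − (79/19)| < ϵ.
Combining over a common denominator, (9s - 7)/(s - 11) − (79/19) = [(9s - 7)·(-19) − (-79)·(s - 11)] / [(-19)·(s - 11)] = -92(s + 8) / ((-19)(s - 11)).
So |(9s - 7)/(s - 11) − (79/19)| = 92|s + 8| / (19·|s − 11|).
Require δ ≤ 19/2, so |s − 11| ≥ |-19| − |s + 8| > 19 − 19/2 = 19/2.
Hence |(9s - 7)/(s - 11) − (79/19)| < 92|s + 8|/(19·(19/2)) = (184/361)|s + 8|, which is < ϵ once |s + 8| < (361/184)ϵ.
Take δ = min(19/2, (361/184)ϵ). Then 0 < |s + 8| < δ forces both bounds, so |(9s - 7)/(s - 11) − (79/19)| < ϵ.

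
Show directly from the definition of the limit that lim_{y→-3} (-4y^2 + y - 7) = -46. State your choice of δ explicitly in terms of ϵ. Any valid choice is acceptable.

δ = min(1, ϵ/29)

Fix ϵ > 0. We want δ > 0 such that 0 < |y + 3| < δ implies |(-4y^2 + y - 7) + 46| < ϵ.
(-4y^2 + y - 7) + 46 = -4y^2 + y + 39 = (y + 3)(-4y + 13).
So |(-4y^2 + y - 7) + 46| = |y + 3|·|-4y + 13|.
Assume first that |y + 3| < 1, so |y| < 4. Then |-4y + 13| ≤ 4·4 + 13 = 29.
Hence |(-4y^2 + y - 7) + 46| ≤ 29|y + 3| < ϵ provided |y + 3| < ϵ/29.
Take δ = min(1, ϵ/29). Then 0 < |y + 3| < δ gives both |y + 3| < 1 and |y + 3| < ϵ/29, so |(-4y^2 + y - 7) + 46| < ϵ.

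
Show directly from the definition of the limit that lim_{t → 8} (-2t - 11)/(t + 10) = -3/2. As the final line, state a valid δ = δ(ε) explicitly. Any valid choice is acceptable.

δ = min(9, 18ε)

Let ε > 0. We want δ > 0 with 0 < |t − 8| < δ ⇒ |(-2t - 11)/(t + 10) + 3/2| < ε.
Combining over a common denominator, (-2t - 11)/(t + 10) + 3/2 = [(-2t - 11)·18 − (-27)·(t + 10)] / [18·(t + 10)] = -9(t − 8) / (18(t + 10)).
So |(-2t - 11)/(t + 10) + 3/2| = 9|t − 8| / (18·|t + 10|).
Restrict δ ≤ 9. Then |t − 8| < 9 gives |t + 10| = |(t − 8) + 18| ≥ 18 − 9 = 9.
Hence |(-2t - 11)/(t + 10) + 3/2| < 9|t − 8|/(18·9) = (1/18)|t − 8|, which is < ε once |t − 8| < 18ε.
Take δ = min(9, 18ε). Then 0 < |t − 8| < δ forces both bounds, so |(-2t - 11)/(t + 10) + 3/2| < ε.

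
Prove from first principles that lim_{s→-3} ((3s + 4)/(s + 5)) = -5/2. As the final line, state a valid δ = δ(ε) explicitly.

Suppose ε > 0. We want δ > 0 with 0 < |s + 3| < δ ⇒ |(3s + 4)/(s + 5) + 5/2| < ε.
Combining over a common denominator, (3s + 4)/(s + 5) + 5/2 = [(3s + 4)·2 − (-5)·(s + 5)] / [2·(s + 5)] = 11(s + 3) / (2(s + 5)).
So |(3s + 4)/(s + 5) + 5/2| = 11|s + 3| / (2·|s + 5|).
Restrict δ ≤ 1. Then |s + 3| < 1 gives |s + 5| = |(s + 3) + 2| ≥ 2 − 1 = 1.
Hence |(3s + 4)/(s + 5) + 5/2| < 11|s + 3|/(2·1) = (11/2)|s + 3|, which is < ε once |s + 3| < (2/11)ε.
Take δ = min(1, (2/11)ε). Then 0 < |s + 3| < δ forces both bounds, so |(3s + 4)/(s + 5) + 5/2| < ε.

δ = min(1, (2/11)ε)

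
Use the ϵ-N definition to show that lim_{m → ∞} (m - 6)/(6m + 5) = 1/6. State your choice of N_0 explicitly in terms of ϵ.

Let ϵ > 0 be given. For m ≥ 1, |(m - 6)/(6m + 5) − (1/6)| = |-41|/(6(6m + 5)) = 41/(6(6m + 5)).
Since 6m + 5 ≥ 6m for m ≥ 1, this is ≤ 41/(6·6m) = (41/36)/m.
So |(m - 6)/(6m + 5) − (1/6)| < ϵ whenever m > (41/36)/ϵ.
Take N_0 = (41/36)/ϵ. If m > N_0 then |(m - 6)/(6m + 5) − (1/6)| ≤ (41/36)/m < ϵ.

N_0 = (41/36)/ϵ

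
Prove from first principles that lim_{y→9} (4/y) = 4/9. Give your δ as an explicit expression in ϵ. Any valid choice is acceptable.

Fix ϵ > 0. We seek δ > 0 such that 0 < |y − 9| < δ implies |4/y − (4/9)| < ϵ.
|4/y − (4/9)| = 4·|9 − y|/(9·|y|) = 4|y − 9|/(9|y|).
Restrict δ ≤ 9/2. Then |y − 9| < 9/2 gives |y| > 9/2, so 9|y| > 81/2.
Then |4/y − (4/9)| < 4|y − 9|/(81/2), which is < ϵ when |y − 9| < (81/8)ϵ.
Take δ = min(9/2, (81/8)ϵ). Then 0 < |y − 9| < δ gives both |y − 9| < 9/2 and |y − 9| < (81/8)ϵ, so |4/y − (4/9)| < ϵ.

δ = min(9/2, (81/8)ϵ)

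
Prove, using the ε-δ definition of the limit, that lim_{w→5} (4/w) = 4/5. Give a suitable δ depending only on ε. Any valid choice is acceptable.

Fix ε > 0. We seek δ > 0 such that 0 < |w − 5| < δ implies |4/w − (4/5)| < ε.
|4/w − (4/5)| = 4·|5 − w|/(5·|w|) = 4|w − 5|/(5|w|).
Restrict δ ≤ 5/2. Then |w − 5| < 5/2 gives |w| > 5/2, so 5|w| > 25/2.
Then |4/w − (4/5)| < 4|w − 5|/(25/2), which is < ε when |w − 5| < (25/8)ε.
Take δ = min(5/2, (25/8)ε). Then 0 < |w − 5| < δ gives both |w − 5| < 5/2 and |w − 5| < (25/8)ε, so |4/w − (4/5)| < ε.

δ = min(5/2, (25/8)ε)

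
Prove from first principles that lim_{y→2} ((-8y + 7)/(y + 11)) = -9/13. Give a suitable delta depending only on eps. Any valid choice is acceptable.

Let eps > 0 be given. We want delta > 0 with 0 < |y − 2| < delta ⇒ |(-8y + 7)/(y + 11) + 9/13| < eps.
Combining over a common denominator, (-8y + 7)/(y + 11) + 9/13 = [(-8y + 7)·13 − (-9)·(y + 11)] / [13·(y + 11)] = -95(y − 2) / (13(y + 11)).
So |(-8y + 7)/(y + 11) + 9/13| = 95|y − 2| / (13·|y + 11|).
Restrict delta ≤ 13/2. Then |y − 2| < 13/2 gives |y + 11| = |(y − 2) + 13| ≥ 13 − 13/2 = 13/2.
Hence |(-8y + 7)/(y + 11) + 9/13| < 95|y − 2|/(13·(13/2)) = (190/169)|y − 2|, which is < eps once |y − 2| < (169/190)eps.
Take delta = min(13/2, (169/190)eps). Then 0 < |y − 2| < delta forces both bounds, so |(-8y + 7)/(y + 11) + 9/13| < eps.

delta = min(13/2, (169/190)eps)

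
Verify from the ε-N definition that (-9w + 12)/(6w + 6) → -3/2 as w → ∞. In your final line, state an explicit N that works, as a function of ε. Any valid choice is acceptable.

N = (7/2)/ε

Let ε > 0 be given. We seek N > 0 such that w > N implies |(-9w + 12)/(6w + 6) + 3/2| < ε.
(-9w + 12)/(6w + 6) + 3/2 = (6(-9w + 12) − (-9)(6w + 6)) / (6(6w + 6)) = 126/(6(6w + 6)).
For w > 0 we have 6w + 6 > 6w, so |(-9w + 12)/(6w + 6) + 3/2| = 126/(6(6w + 6)) < 126/(6·6w) = (7/2)/w.
Thus |(-9w + 12)/(6w + 6) + 3/2| < ε whenever w > (7/2)/ε.
Take N = (7/2)/ε. If w > N then |(-9w + 12)/(6w + 6) + 3/2| < (7/2)/w < ε.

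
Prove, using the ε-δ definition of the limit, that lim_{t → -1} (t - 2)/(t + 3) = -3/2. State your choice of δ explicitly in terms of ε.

Let ε > 0. We want δ > 0 with 0 < |t + 1| < δ ⇒ |(t - 2)/(t + 3) + 3/2| < ε.
Combining over a common denominator, (t - 2)/(t + 3) + 3/2 = [(t - 2)·2 − (-3)·(t + 3)] / [2·(t + 3)] = 5(t + 1) / (2(t + 3)).
So |(t - 2)/(t + 3) + 3/2| = 5|t + 1| / (2·|t + 3|).
Restrict δ ≤ 1. Then |t + 1| < 1 gives |t + 3| = |(t + 1) + 2| ≥ 2 − 1 = 1.
Hence |(t - 2)/(t + 3) + 3/2| < 5|t + 1|/(2·1) = (5/2)|t + 1|, which is < ε once |t + 1| < (2/5)ε.
Take δ = min(1, (2/5)ε). Then 0 < |t + 1| < δ forces both bounds, so |(t - 2)/(t + 3) + 3/2| < ε.

δ = min(1, (2/5)ε)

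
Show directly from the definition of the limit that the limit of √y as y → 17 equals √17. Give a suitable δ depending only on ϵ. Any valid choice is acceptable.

δ = min(17, √17·ϵ)

Suppose ϵ > 0. We want δ > 0 such that 0 < |y − 17| < δ implies |√y − √17| < ϵ.
Rationalise: √y − √17 = (y − 17)/(√y + √17), so |√y − √17| = |y − 17|/(√y + √17).
Restrict δ ≤ 17 so that |y − 17| < 17 forces y > 0, and then √y + √17 > √17.
Hence |√y − √17| < |y − 17|/√17, which is < ϵ once |y − 17| < √17·ϵ.
Take δ = min(17, √17·ϵ). If 0 < |y − 17| < δ then y > 0 and |√y − √17| < |y − 17|/√17 < ϵ.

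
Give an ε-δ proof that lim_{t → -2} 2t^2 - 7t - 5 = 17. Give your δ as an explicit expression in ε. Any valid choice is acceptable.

Let ε > 0. We want δ > 0 such that 0 < |t + 2| < δ implies |(2t^2 - 7t - 5) − 17| < ε.
(2t^2 - 7t - 5) − 17 = 2t^2 - 7t - 22 = (t + 2)(2t - 11).
So |(2t^2 - 7t - 5) − 17| = |t + 2|·|2t - 11|.
Assume first that |t + 2| < 1, so |t| < 3. Then |2t - 11| ≤ 2·3 + 11 = 17.
Hence |(2t^2 - 7t - 5) − 17| ≤ 17|t + 2| < ε provided |t + 2| < ε/17.
Choosing δ = min(1, ε/17) ensures both conditions, hence |(2t^2 - 7t - 5) − 17| < ε.

δ = min(1, ε/17)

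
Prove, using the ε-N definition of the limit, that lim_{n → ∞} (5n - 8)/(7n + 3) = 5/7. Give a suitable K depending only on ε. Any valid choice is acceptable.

K = (71/49)/ε

Let ε > 0. For n ≥ 1, |(5n - 8)/(7n + 3) − (5/7)| = |-71|/(7(7n + 3)) = 71/(7(7n + 3)).
Since 7n + 3 ≥ 7n for n ≥ 1, this is ≤ 71/(7·7n) = (71/49)/n.
So |(5n - 8)/(7n + 3) − (5/7)| < ε whenever n > (71/49)/ε.
Take K = (71/49)/ε. If n > K then |(5n - 8)/(7n + 3) − (5/7)| ≤ (71/49)/n < ε.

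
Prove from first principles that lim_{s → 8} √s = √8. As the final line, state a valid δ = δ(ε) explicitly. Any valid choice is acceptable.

Let ε > 0 be given. We want δ > 0 such that 0 < |s − 8| < δ implies |√s − √8| < ε.
Rationalise: √s − √8 = (s − 8)/(√s + √8), so |√s − √8| = |s − 8|/(√s + √8).
Restrict δ ≤ 8 so that |s − 8| < 8 forces s > 0, and then √s + √8 > √8.
Hence |√s − √8| < |s − 8|/√8, which is < ε once |s − 8| < √8·ε.
Take δ = min(8, √8·ε). If 0 < |s − 8| < δ then s > 0 and |√s − √8| < |s − 8|/√8 < ε.

δ = min(8, √8·ε)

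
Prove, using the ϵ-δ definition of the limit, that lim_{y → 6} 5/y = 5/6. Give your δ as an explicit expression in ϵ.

δ = min(3, (18/5)ϵ)

Suppose ϵ > 0. We seek δ > 0 such that 0 < |y − 6| < δ implies |5/y − (5/6)| < ϵ.
|5/y − (5/6)| = 5·|6 − y|/(6·|y|) = 5|y − 6|/(6|y|).
Require δ ≤ 3 so that |y| > 6 − 3 = 3, hence 6|y| > 18.
Then |5/y − (5/6)| < 5|y − 6|/18, which is < ϵ when |y − 6| < (18/5)ϵ.
Take δ = min(3, (18/5)ϵ). Then 0 < |y − 6| < δ gives both |y − 6| < 3 and |y − 6| < (18/5)ϵ, so |5/y − (5/6)| < ϵ.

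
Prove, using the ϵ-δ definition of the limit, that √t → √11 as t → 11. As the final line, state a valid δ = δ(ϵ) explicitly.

δ = min(11, √11·ϵ)

Let ϵ > 0 be given. We want δ > 0 such that 0 < |t − 11| < δ implies |√t − √11| < ϵ.
Rationalise: √t − √11 = (t − 11)/(√t + √11), so |√t − √11| = |t − 11|/(√t + √11).
Restrict δ ≤ 11 so that |t − 11| < 11 forces t > 0, and then √t + √11 > √11.
Hence |√t − √11| < |t − 11|/√11, which is < ϵ once |t − 11| < √11·ϵ.
Take δ = min(11, √11·ϵ). If 0 < |t − 11| < δ then t > 0 and |√t − √11| < |t − 11|/√11 < ϵ.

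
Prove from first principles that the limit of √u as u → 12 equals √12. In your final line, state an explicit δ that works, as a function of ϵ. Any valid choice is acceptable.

Let ϵ > 0 be given. We want δ > 0 such that 0 < |u − 12| < δ implies |√u − √12| < ϵ.
Rationalise: √u − √12 = (u − 12)/(√u + √12), so |√u − √12| = |u − 12|/(√u + √12).
Restrict δ ≤ 12 so that |u − 12| < 12 forces u > 0, and then √u + √12 > √12.
Hence |√u − √12| < |u − 12|/√12, which is < ϵ once |u − 12| < √12·ϵ.
Take δ = min(12, √12·ϵ). If 0 < |u − 12| < δ then u > 0 and |√u − √12| < |u − 12|/√12 < ϵ.

δ = min(12, √12·ϵ)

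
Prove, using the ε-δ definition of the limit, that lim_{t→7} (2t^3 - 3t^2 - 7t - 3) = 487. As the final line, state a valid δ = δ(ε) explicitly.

Fix ε > 0. We want δ > 0 such that 0 < |t − 7| < δ implies |(2t^3 - 3t^2 - 7t - 3) − 487| < ε.
(2t^3 - 3t^2 - 7t - 3) − 487 = 2t^3 - 3t^2 - 7t - 490 = (t − 7)(2t^2 + 11t + 70).
So |(2t^3 - 3t^2 - 7t - 3) − 487| = |t − 7|·|2t^2 + 11t + 70|.
Require δ ≤ 2. Then |t − 7| < 2 gives |t| < 9, and by the triangle inequality |2t^2 + 11t + 70| ≤ 2·9^2 + 11·9 + 70 = 331.
Hence |(2t^3 - 3t^2 - 7t - 3) − 487| ≤ 331|t − 7| < ε provided |t − 7| < ε/331.
Choosing δ = min(2, ε/331) ensures both conditions, hence |(2t^3 - 3t^2 - 7t - 3) − 487| < ε.

δ = min(2, ε/331)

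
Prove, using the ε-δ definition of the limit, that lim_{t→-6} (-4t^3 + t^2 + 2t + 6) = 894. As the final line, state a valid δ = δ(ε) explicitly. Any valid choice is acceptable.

δ = min(1, ε/519)

Suppose ε > 0. We want δ > 0 such that 0 < |t + 6| < δ implies |(-4t^3 + t^2 + 2t + 6) − 894| < ε.
(-4t^3 + t^2 + 2t + 6) − 894 = -4t^3 + t^2 + 2t - 888 = (t + 6)(-4t^2 + 25t - 148).
So |(-4t^3 + t^2 + 2t + 6) − 894| = |t + 6|·|-4t^2 + 25t - 148|.
Assume first that |t + 6| < 1, so |t| < 7. Then |-4t^2 + 25t - 148| ≤ 4·7^2 + 25·7 + 148 = 519.
Hence |(-4t^3 + t^2 + 2t + 6) − 894| ≤ 519|t + 6| < ε provided |t + 6| < ε/519.
Choosing δ = min(1, ε/519) ensures both conditions, hence |(-4t^3 + t^2 + 2t + 6) − 894| < ε.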